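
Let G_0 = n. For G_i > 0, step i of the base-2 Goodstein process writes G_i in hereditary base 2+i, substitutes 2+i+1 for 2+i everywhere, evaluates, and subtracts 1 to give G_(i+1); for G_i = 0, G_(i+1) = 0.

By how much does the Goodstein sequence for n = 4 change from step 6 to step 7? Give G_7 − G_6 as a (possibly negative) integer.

G_0 = 4. HB_2(4) = 2^2. Bump = 27. G_1 = 26.
G_1 = 26. HB_3(26) = 2·3^2 + 2·3 + 2. Bump = 42. G_2 = 41.
G_2 = 41. HB_4(41) = 2·4^2 + 2·4 + 1. Bump = 61. G_3 = 60.
G_3 = 60. HB_5(60) = 2·5^2 + 2·5. Bump = 84. G_4 = 83.
G_4 = 83. HB_6(83) = 2·6^2 + 6 + 5. Bump = 110. G_5 = 109.
G_5 = 109. HB_7(109) = 2·7^2 + 7 + 4. Bump = 140. G_6 = 139.
G_6 = 139. HB_8(139) = 2·8^2 + 8 + 3. Bump = 174. G_7 = 173.

34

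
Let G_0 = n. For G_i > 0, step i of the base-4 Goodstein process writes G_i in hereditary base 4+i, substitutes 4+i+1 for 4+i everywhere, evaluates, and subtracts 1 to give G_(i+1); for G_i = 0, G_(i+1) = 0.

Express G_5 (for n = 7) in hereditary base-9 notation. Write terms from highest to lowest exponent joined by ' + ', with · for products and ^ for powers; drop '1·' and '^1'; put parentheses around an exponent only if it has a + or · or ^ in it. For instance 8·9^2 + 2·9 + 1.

step 0: 7 = 4 + 3; sub 5 for 4: 5 + 3; = 8; G_1 = 8−1 = 7
step 1: 7 = 5 + 2; sub 6 for 5: 6 + 2; = 8; G_2 = 8−1 = 7
step 2: 7 = 6 + 1; sub 7 for 6: 7 + 1; = 8; G_3 = 8−1 = 7
step 3: 7 = 7; sub 8 for 7: 8; = 8; G_4 = 8−1 = 7
step 4: 7 = 7; sub 9 for 8: 7; = 7; G_5 = 7−1 = 6
step 5: 6 = 6; sub 10 for 9: 6; = 6; G_6 = 6−1 = 5

6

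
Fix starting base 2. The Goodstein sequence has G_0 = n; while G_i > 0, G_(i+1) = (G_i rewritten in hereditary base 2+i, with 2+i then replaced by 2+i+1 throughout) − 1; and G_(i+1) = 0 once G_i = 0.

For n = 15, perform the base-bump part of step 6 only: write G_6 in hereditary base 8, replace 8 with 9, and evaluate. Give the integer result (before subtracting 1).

i=0: 15 = 2^(2 + 1) + 2^2 + 2 + 1 (b=2); 2→3: 3^(3 + 1) + 3^3 + 3 + 1 = 112; 112−1 = 111
i=1: 111 = 3^(3 + 1) + 3^3 + 3 (b=3); 3→4: 4^(4 + 1) + 4^4 + 4 = 1284; 1284−1 = 1283
i=2: 1283 = 4^(4 + 1) + 4^4 + 3 (b=4); 4→5: 5^(5 + 1) + 5^5 + 3 = 18753; 18753−1 = 18752
i=3: 18752 = 5^(5 + 1) + 5^5 + 2 (b=5); 5→6: 6^(6 + 1) + 6^6 + 2 = 326594; 326594−1 = 326593
i=4: 326593 = 6^(6 + 1) + 6^6 + 1 (b=6); 6→7: 7^(7 + 1) + 7^7 + 1 = 6588345; 6588345−1 = 6588344
i=5: 6588344 = 7^(7 + 1) + 7^7 (b=7); 7→8: 8^(8 + 1) + 8^8 = 150994944; 150994944−1 = 150994943
i=6: 150994943 = 8^(8 + 1) + 7·8^7 + 7·8^6 + 7·8^5 + 7·8^4 + 7·8^3 + 7·8^2 + 7·8 + 7 (b=8); 8→9: 9^(9 + 1) + 7·9^7 + 7·9^6 + 7·9^5 + 7·9^4 + 7·9^3 + 7·9^2 + 7·9 + 7 = 3524450281; 3524450281−1 = 3524450280

3524450281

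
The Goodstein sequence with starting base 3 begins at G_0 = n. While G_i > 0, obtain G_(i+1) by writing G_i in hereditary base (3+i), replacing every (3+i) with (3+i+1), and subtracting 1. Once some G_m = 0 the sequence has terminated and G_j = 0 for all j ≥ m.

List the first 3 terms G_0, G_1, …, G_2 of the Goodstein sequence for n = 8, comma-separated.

base 3: 8 = 2·3 + 2; at 4: 2·4 + 2 = 10; next = 9
base 4: 9 = 2·4 + 1; at 5: 2·5 + 1 = 11; next = 10

8, 9, 10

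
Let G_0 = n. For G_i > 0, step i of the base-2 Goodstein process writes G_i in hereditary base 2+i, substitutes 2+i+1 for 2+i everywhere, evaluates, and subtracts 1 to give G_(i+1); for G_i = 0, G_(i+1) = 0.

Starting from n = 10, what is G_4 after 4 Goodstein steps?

279935

[0] 10 ≡ 2^(2 + 1) + 2 (base 2). Lift 3: 84. −1: 83.
[1] 83 ≡ 3^(3 + 1) + 2 (base 3). Lift 4: 1026. −1: 1025.
[2] 1025 ≡ 4^(4 + 1) + 1 (base 4). Lift 5: 15626. −1: 15625.
[3] 15625 ≡ 5^(5 + 1) (base 5). Lift 6: 279936. −1: 279935.
[4] 279935 ≡ 5·6^6 + 5·6^5 + 5·6^4 + 5·6^3 + 5·6^2 + 5·6 + 5 (base 6). Lift 7: 4215755. −1: 4215754.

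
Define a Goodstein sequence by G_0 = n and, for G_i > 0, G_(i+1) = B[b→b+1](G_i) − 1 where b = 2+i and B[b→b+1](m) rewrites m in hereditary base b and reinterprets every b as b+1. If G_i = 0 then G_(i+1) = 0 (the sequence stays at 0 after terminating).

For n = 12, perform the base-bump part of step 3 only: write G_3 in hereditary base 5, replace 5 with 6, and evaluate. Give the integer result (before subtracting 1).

280020

G_0=12  [base 2] 2^(2 + 1) + 2^2  →[2↦3]→  3^(3 + 1) + 3^3 = 108  −1 ⇒ G_1=107
G_1=107  [base 3] 3^(3 + 1) + 2·3^2 + 2·3 + 2  →[3↦4]→  4^(4 + 1) + 2·4^2 + 2·4 + 2 = 1066  −1 ⇒ G_2=1065
G_2=1065  [base 4] 4^(4 + 1) + 2·4^2 + 2·4 + 1  →[4↦5]→  5^(5 + 1) + 2·5^2 + 2·5 + 1 = 15686  −1 ⇒ G_3=15685
G_3=15685  [base 5] 5^(5 + 1) + 2·5^2 + 2·5  →[5↦6]→  6^(6 + 1) + 2·6^2 + 2·6 = 280020  −1 ⇒ G_4=280019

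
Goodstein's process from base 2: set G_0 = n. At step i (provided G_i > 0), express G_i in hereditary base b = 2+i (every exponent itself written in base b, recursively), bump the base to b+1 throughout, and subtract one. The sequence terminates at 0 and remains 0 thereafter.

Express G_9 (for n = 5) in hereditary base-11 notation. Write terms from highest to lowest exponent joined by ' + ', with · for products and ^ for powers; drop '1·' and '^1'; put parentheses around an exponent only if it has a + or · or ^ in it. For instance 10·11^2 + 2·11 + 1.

base 2: 5 = 2^2 + 1; at 3: 3^3 + 1 = 28; next = 27
base 3: 27 = 3^3; at 4: 4^4 = 256; next = 255
base 4: 255 = 3·4^3 + 3·4^2 + 3·4 + 3; at 5: 3·5^3 + 3·5^2 + 3·5 + 3 = 468; next = 467
base 5: 467 = 3·5^3 + 3·5^2 + 3·5 + 2; at 6: 3·6^3 + 3·6^2 + 3·6 + 2 = 776; next = 775
base 6: 775 = 3·6^3 + 3·6^2 + 3·6 + 1; at 7: 3·7^3 + 3·7^2 + 3·7 + 1 = 1198; next = 1197
base 7: 1197 = 3·7^3 + 3·7^2 + 3·7; at 8: 3·8^3 + 3·8^2 + 3·8 = 1752; next = 1751
base 8: 1751 = 3·8^3 + 3·8^2 + 2·8 + 7; at 9: 3·9^3 + 3·9^2 + 2·9 + 7 = 2455; next = 2454
base 9: 2454 = 3·9^3 + 3·9^2 + 2·9 + 6; at 10: 3·10^3 + 3·10^2 + 2·10 + 6 = 3326; next = 3325
base 10: 3325 = 3·10^3 + 3·10^2 + 2·10 + 5; at 11: 3·11^3 + 3·11^2 + 2·11 + 5 = 4383; next = 4382

3·11^3 + 3·11^2 + 2·11 + 4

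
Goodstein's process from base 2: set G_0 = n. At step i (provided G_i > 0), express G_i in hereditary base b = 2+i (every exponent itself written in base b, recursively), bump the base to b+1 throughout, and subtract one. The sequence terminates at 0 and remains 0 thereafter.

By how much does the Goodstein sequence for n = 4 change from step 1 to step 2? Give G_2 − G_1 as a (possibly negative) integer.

G_0 = 4. HB_2(4) = 2^2. Bump = 27. G_1 = 26.
G_1 = 26. HB_3(26) = 2·3^2 + 2·3 + 2. Bump = 42. G_2 = 41.

15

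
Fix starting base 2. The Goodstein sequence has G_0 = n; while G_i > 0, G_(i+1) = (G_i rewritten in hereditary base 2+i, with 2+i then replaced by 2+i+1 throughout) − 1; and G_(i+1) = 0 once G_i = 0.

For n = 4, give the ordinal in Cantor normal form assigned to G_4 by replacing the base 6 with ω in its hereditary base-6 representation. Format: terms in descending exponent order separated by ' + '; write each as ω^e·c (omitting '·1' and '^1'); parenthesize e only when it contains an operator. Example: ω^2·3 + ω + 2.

[0] 4 ≡ 2^2 (base 2). Lift 3: 27. −1: 26.
[1] 26 ≡ 2·3^2 + 2·3 + 2 (base 3). Lift 4: 42. −1: 41.
[2] 41 ≡ 2·4^2 + 2·4 + 1 (base 4). Lift 5: 61. −1: 60.
[3] 60 ≡ 2·5^2 + 2·5 (base 5). Lift 6: 84. −1: 83.
[4] 83 ≡ 2·6^2 + 6 + 5 (base 6). Lift 7: 110. −1: 109.

ω^2·2 + ω + 5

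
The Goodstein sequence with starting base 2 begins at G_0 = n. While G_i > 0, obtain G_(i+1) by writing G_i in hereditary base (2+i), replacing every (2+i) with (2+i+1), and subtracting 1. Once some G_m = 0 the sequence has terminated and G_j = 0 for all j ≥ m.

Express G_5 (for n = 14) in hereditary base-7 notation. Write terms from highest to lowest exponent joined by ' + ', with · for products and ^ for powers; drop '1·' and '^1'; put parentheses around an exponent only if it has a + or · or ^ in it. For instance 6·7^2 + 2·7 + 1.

7^(7 + 1) + 5·7^5 + 5·7^4 + 5·7^3 + 5·7^2 + 5·7 + 4

G_0=14  [base 2] 2^(2 + 1) + 2^2 + 2  →[2↦3]→  3^(3 + 1) + 3^3 + 3 = 111  −1 ⇒ G_1=110
G_1=110  [base 3] 3^(3 + 1) + 3^3 + 2  →[3↦4]→  4^(4 + 1) + 4^4 + 2 = 1282  −1 ⇒ G_2=1281
G_2=1281  [base 4] 4^(4 + 1) + 4^4 + 1  →[4↦5]→  5^(5 + 1) + 5^5 + 1 = 18751  −1 ⇒ G_3=18750
G_3=18750  [base 5] 5^(5 + 1) + 5^5  →[5↦6]→  6^(6 + 1) + 6^6 = 326592  −1 ⇒ G_4=326591
G_4=326591  [base 6] 6^(6 + 1) + 5·6^5 + 5·6^4 + 5·6^3 + 5·6^2 + 5·6 + 5  →[6↦7]→  7^(7 + 1) + 5·7^5 + 5·7^4 + 5·7^3 + 5·7^2 + 5·7 + 5 = 5862841  −1 ⇒ G_5=5862840
G_5=5862840  [base 7] 7^(7 + 1) + 5·7^5 + 5·7^4 + 5·7^3 + 5·7^2 + 5·7 + 4  →[7↦8]→  8^(8 + 1) + 5·8^5 + 5·8^4 + 5·8^3 + 5·8^2 + 5·8 + 4 = 134404972  −1 ⇒ G_6=134404971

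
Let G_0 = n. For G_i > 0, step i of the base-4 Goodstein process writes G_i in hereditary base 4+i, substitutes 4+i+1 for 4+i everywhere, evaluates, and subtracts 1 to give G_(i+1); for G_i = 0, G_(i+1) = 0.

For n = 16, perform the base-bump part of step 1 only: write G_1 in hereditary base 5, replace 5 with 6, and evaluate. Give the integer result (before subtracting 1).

i=0: 16 = 4^2 (b=4); 4→5: 5^2 = 25; 25−1 = 24
i=1: 24 = 4·5 + 4 (b=5); 5→6: 4·6 + 4 = 28; 28−1 = 27

28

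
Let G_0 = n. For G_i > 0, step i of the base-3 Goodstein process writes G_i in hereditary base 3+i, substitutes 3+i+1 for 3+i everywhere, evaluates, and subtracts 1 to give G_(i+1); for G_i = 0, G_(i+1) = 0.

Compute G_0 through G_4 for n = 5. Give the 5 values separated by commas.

5, 5, 5, 5, 4

i=0: 5 = 3 + 2 (b=3); 3→4: 4 + 2 = 6; 6−1 = 5
i=1: 5 = 4 + 1 (b=4); 4→5: 5 + 1 = 6; 6−1 = 5
i=2: 5 = 5 (b=5); 5→6: 6 = 6; 6−1 = 5
i=3: 5 = 5 (b=6); 6→7: 5 = 5; 5−1 = 4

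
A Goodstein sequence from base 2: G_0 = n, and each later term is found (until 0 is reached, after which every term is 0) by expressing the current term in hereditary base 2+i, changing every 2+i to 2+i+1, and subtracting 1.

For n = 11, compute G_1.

(0) 11|_2 = 2^(2 + 1) + 2 + 1 ↦ 3^(3 + 1) + 3 + 1|_3 = 85 ⇒ 84
(1) 84|_3 = 3^(3 + 1) + 3 ↦ 4^(4 + 1) + 4|_4 = 1028 ⇒ 1027

84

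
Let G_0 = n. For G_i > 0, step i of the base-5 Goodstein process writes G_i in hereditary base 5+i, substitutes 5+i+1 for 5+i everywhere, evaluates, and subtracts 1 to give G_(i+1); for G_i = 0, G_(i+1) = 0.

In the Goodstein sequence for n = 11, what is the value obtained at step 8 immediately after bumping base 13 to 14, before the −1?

14

11 —HB5→ 2·5 + 1 —bump→ 2·6 + 1 = 13 —(−1)→ 12
12 —HB6→ 2·6 —bump→ 2·7 = 14 —(−1)→ 13
13 —HB7→ 7 + 6 —bump→ 8 + 6 = 14 —(−1)→ 13
13 —HB8→ 8 + 5 —bump→ 9 + 5 = 14 —(−1)→ 13
13 —HB9→ 9 + 4 —bump→ 10 + 4 = 14 —(−1)→ 13
13 —HB10→ 10 + 3 —bump→ 11 + 3 = 14 —(−1)→ 13
13 —HB11→ 11 + 2 —bump→ 12 + 2 = 14 —(−1)→ 13
13 —HB12→ 12 + 1 —bump→ 13 + 1 = 14 —(−1)→ 13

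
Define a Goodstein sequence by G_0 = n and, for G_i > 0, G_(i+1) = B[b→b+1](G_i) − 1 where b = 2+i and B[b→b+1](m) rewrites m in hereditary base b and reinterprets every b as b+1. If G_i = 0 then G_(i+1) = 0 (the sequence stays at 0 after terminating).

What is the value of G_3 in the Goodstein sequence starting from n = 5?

step 0: 5 = 2^2 + 1; sub 3 for 2: 3^3 + 1; = 28; G_1 = 28−1 = 27
step 1: 27 = 3^3; sub 4 for 3: 4^4; = 256; G_2 = 256−1 = 255
step 2: 255 = 3·4^3 + 3·4^2 + 3·4 + 3; sub 5 for 4: 3·5^3 + 3·5^2 + 3·5 + 3; = 468; G_3 = 468−1 = 467
step 3: 467 = 3·5^3 + 3·5^2 + 3·5 + 2; sub 6 for 5: 3·6^3 + 3·6^2 + 3·6 + 2; = 776; G_4 = 776−1 = 775

467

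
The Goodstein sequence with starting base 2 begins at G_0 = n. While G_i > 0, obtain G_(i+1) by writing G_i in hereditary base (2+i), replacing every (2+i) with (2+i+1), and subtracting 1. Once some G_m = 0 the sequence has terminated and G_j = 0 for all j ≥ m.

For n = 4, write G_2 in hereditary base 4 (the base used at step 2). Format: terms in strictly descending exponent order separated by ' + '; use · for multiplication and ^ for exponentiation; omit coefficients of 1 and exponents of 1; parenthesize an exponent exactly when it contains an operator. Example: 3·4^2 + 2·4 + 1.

2·4^2 + 2·4 + 1

G_0=4  [base 2] 2^2  →[2↦3]→  3^3 = 27  −1 ⇒ G_1=26
G_1=26  [base 3] 2·3^2 + 2·3 + 2  →[3↦4]→  2·4^2 + 2·4 + 2 = 42  −1 ⇒ G_2=41
G_2=41  [base 4] 2·4^2 + 2·4 + 1  →[4↦5]→  2·5^2 + 2·5 + 1 = 61  −1 ⇒ G_3=60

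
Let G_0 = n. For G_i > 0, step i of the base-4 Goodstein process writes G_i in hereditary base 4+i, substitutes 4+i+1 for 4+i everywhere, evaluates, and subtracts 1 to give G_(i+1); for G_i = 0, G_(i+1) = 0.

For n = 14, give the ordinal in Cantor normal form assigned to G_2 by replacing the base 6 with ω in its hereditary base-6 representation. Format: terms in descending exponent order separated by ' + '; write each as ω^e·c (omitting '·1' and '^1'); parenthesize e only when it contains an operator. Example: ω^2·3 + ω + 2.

ω·3

step 0: 14 = 3·4 + 2; sub 5 for 4: 3·5 + 2; = 17; G_1 = 17−1 = 16
step 1: 16 = 3·5 + 1; sub 6 for 5: 3·6 + 1; = 19; G_2 = 19−1 = 18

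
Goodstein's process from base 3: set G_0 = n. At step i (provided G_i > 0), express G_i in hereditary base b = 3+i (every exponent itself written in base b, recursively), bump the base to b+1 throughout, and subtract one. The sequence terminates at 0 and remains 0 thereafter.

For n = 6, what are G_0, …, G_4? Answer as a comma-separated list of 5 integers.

base 3: 6 = 2·3; at 4: 2·4 = 8; next = 7
base 4: 7 = 4 + 3; at 5: 5 + 3 = 8; next = 7
base 5: 7 = 5 + 2; at 6: 6 + 2 = 8; next = 7
base 6: 7 = 6 + 1; at 7: 7 + 1 = 8; next = 7

6, 7, 7, 7, 7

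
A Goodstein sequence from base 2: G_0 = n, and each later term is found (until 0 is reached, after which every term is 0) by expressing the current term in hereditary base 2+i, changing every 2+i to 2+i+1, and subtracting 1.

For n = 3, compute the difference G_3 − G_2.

-1

base 2: 3 = 2 + 1; at 3: 3 + 1 = 4; next = 3
base 3: 3 = 3; at 4: 4 = 4; next = 3
base 4: 3 = 3; at 5: 3 = 3; next = 2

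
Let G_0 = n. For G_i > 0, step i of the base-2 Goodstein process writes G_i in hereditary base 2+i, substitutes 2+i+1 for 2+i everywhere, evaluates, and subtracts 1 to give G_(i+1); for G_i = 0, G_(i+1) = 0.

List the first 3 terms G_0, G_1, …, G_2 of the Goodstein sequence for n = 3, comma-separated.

3, 3, 3

G_0=3  [base 2] 2 + 1  →[2↦3]→  3 + 1 = 4  −1 ⇒ G_1=3
G_1=3  [base 3] 3  →[3↦4]→  4 = 4  −1 ⇒ G_2=3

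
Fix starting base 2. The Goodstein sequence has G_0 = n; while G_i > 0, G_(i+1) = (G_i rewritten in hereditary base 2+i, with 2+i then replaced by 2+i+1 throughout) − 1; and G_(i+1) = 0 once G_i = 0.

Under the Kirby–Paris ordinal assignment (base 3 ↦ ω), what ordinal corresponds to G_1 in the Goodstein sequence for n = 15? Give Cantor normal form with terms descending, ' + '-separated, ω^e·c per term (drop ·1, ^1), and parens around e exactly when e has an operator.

ω^(ω + 1) + ω^ω + ω

G_0 = 15. HB_2(15) = 2^(2 + 1) + 2^2 + 2 + 1. Bump = 112. G_1 = 111.
G_1 = 111. HB_3(111) = 3^(3 + 1) + 3^3 + 3. Bump = 1284. G_2 = 1283.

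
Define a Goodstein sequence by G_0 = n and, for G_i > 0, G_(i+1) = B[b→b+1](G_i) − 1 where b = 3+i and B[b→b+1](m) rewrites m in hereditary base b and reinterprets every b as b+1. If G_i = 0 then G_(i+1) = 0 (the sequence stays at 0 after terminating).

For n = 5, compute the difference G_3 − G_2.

0

base 3: 5 = 3 + 2; at 4: 4 + 2 = 6; next = 5
base 4: 5 = 4 + 1; at 5: 5 + 1 = 6; next = 5
base 5: 5 = 5; at 6: 6 = 6; next = 5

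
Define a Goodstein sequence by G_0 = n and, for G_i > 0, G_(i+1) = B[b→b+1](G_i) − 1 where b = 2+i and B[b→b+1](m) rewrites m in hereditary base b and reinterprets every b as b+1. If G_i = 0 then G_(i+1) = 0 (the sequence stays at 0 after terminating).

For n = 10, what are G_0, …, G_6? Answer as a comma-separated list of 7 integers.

10, 83, 1025, 15625, 279935, 4215754, 84073323

(0) 10|_2 = 2^(2 + 1) + 2 ↦ 3^(3 + 1) + 3|_3 = 84 ⇒ 83
(1) 83|_3 = 3^(3 + 1) + 2 ↦ 4^(4 + 1) + 2|_4 = 1026 ⇒ 1025
(2) 1025|_4 = 4^(4 + 1) + 1 ↦ 5^(5 + 1) + 1|_5 = 15626 ⇒ 15625
(3) 15625|_5 = 5^(5 + 1) ↦ 6^(6 + 1)|_6 = 279936 ⇒ 279935
(4) 279935|_6 = 5·6^6 + 5·6^5 + 5·6^4 + 5·6^3 + 5·6^2 + 5·6 + 5 ↦ 5·7^7 + 5·7^5 + 5·7^4 + 5·7^3 + 5·7^2 + 5·7 + 5|_7 = 4215755 ⇒ 4215754
(5) 4215754|_7 = 5·7^7 + 5·7^5 + 5·7^4 + 5·7^3 + 5·7^2 + 5·7 + 4 ↦ 5·8^8 + 5·8^5 + 5·8^4 + 5·8^3 + 5·8^2 + 5·8 + 4|_8 = 84073324 ⇒ 84073323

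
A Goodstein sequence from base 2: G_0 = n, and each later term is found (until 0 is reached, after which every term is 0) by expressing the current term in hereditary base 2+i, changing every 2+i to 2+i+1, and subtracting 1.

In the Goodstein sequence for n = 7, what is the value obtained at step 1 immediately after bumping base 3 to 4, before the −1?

i=0: 7 = 2^2 + 2 + 1 (b=2); 2→3: 3^3 + 3 + 1 = 31; 31−1 = 30
i=1: 30 = 3^3 + 3 (b=3); 3→4: 4^4 + 4 = 260; 260−1 = 259

260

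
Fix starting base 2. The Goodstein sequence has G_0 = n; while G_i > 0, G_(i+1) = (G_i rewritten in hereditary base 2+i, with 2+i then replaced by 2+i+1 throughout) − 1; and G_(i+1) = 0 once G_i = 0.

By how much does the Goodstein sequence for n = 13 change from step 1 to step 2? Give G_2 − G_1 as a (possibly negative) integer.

1171

G_0=13  [base 2] 2^(2 + 1) + 2^2 + 1  →[2↦3]→  3^(3 + 1) + 3^3 + 1 = 109  −1 ⇒ G_1=108
G_1=108  [base 3] 3^(3 + 1) + 3^3  →[3↦4]→  4^(4 + 1) + 4^4 = 1280  −1 ⇒ G_2=1279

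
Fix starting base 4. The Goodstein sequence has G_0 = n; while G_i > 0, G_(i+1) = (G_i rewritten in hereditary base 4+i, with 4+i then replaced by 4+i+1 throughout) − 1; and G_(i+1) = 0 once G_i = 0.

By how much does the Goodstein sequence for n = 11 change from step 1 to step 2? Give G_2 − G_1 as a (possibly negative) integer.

G_0=11  [base 4] 2·4 + 3  →[4↦5]→  2·5 + 3 = 13  −1 ⇒ G_1=12
G_1=12  [base 5] 2·5 + 2  →[5↦6]→  2·6 + 2 = 14  −1 ⇒ G_2=13

1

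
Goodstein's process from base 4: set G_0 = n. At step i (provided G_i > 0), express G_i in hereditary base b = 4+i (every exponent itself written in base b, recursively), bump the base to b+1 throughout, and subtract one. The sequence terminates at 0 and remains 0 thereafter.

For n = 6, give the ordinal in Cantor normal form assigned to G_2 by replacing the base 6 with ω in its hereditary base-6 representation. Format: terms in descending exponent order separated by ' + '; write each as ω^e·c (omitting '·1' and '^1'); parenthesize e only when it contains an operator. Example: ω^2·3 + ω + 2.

ω

G_0=6  [base 4] 4 + 2  →[4↦5]→  5 + 2 = 7  −1 ⇒ G_1=6
G_1=6  [base 5] 5 + 1  →[5↦6]→  6 + 1 = 7  −1 ⇒ G_2=6
G_2=6  [base 6] 6  →[6↦7]→  7 = 7  −1 ⇒ G_3=6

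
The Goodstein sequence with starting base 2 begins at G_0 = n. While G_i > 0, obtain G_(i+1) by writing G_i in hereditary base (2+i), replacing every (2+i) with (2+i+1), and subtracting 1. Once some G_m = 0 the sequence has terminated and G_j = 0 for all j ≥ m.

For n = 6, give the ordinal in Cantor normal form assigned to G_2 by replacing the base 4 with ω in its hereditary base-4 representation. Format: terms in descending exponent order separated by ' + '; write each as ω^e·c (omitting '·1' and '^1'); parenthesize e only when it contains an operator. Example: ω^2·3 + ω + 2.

step 0: 6 = 2^2 + 2; sub 3 for 2: 3^3 + 3; = 30; G_1 = 30−1 = 29
step 1: 29 = 3^3 + 2; sub 4 for 3: 4^4 + 2; = 258; G_2 = 258−1 = 257
step 2: 257 = 4^4 + 1; sub 5 for 4: 5^5 + 1; = 3126; G_3 = 3126−1 = 3125

ω^ω + 1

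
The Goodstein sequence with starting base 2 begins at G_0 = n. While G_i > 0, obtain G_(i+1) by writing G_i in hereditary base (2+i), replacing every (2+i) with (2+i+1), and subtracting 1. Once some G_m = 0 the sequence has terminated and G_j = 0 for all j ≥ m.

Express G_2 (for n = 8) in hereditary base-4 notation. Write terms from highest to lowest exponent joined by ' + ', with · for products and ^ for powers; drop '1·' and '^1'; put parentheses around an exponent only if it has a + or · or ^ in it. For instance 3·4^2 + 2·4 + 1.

(0) 8|_2 = 2^(2 + 1) ↦ 3^(3 + 1)|_3 = 81 ⇒ 80
(1) 80|_3 = 2·3^3 + 2·3^2 + 2·3 + 2 ↦ 2·4^4 + 2·4^2 + 2·4 + 2|_4 = 554 ⇒ 553
(2) 553|_4 = 2·4^4 + 2·4^2 + 2·4 + 1 ↦ 2·5^5 + 2·5^2 + 2·5 + 1|_5 = 6311 ⇒ 6310

2·4^4 + 2·4^2 + 2·4 + 1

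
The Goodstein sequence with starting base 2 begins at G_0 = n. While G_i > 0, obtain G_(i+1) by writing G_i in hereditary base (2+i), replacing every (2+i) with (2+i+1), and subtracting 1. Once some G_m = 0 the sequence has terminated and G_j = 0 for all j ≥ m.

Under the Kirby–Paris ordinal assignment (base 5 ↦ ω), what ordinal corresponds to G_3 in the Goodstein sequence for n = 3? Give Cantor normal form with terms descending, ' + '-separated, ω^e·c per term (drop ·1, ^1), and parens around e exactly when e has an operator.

2

G_0 = 3. HB_2(3) = 2 + 1. Bump = 4. G_1 = 3.
G_1 = 3. HB_3(3) = 3. Bump = 4. G_2 = 3.
G_2 = 3. HB_4(3) = 3. Bump = 3. G_3 = 2.
G_3 = 2. HB_5(2) = 2. Bump = 2. G_4 = 1.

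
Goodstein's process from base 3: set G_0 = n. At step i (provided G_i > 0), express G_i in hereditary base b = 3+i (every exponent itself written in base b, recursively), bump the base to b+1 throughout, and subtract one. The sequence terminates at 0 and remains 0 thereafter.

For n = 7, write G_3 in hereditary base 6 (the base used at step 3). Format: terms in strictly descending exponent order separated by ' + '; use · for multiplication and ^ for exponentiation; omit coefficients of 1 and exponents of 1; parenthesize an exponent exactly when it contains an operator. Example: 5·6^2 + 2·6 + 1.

6 + 3

(0) 7|_3 = 2·3 + 1 ↦ 2·4 + 1|_4 = 9 ⇒ 8
(1) 8|_4 = 2·4 ↦ 2·5|_5 = 10 ⇒ 9
(2) 9|_5 = 5 + 4 ↦ 6 + 4|_6 = 10 ⇒ 9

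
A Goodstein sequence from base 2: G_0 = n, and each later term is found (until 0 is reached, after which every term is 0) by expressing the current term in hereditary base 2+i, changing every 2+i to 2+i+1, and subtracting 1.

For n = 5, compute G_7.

2454

step 0: 5 = 2^2 + 1; sub 3 for 2: 3^3 + 1; = 28; G_1 = 28−1 = 27
step 1: 27 = 3^3; sub 4 for 3: 4^4; = 256; G_2 = 256−1 = 255
step 2: 255 = 3·4^3 + 3·4^2 + 3·4 + 3; sub 5 for 4: 3·5^3 + 3·5^2 + 3·5 + 3; = 468; G_3 = 468−1 = 467
step 3: 467 = 3·5^3 + 3·5^2 + 3·5 + 2; sub 6 for 5: 3·6^3 + 3·6^2 + 3·6 + 2; = 776; G_4 = 776−1 = 775
step 4: 775 = 3·6^3 + 3·6^2 + 3·6 + 1; sub 7 for 6: 3·7^3 + 3·7^2 + 3·7 + 1; = 1198; G_5 = 1198−1 = 1197
step 5: 1197 = 3·7^3 + 3·7^2 + 3·7; sub 8 for 7: 3·8^3 + 3·8^2 + 3·8; = 1752; G_6 = 1752−1 = 1751
step 6: 1751 = 3·8^3 + 3·8^2 + 2·8 + 7; sub 9 for 8: 3·9^3 + 3·9^2 + 2·9 + 7; = 2455; G_7 = 2455−1 = 2454
step 7: 2454 = 3·9^3 + 3·9^2 + 2·9 + 6; sub 10 for 9: 3·10^3 + 3·10^2 + 2·10 + 6; = 3326; G_8 = 3326−1 = 3325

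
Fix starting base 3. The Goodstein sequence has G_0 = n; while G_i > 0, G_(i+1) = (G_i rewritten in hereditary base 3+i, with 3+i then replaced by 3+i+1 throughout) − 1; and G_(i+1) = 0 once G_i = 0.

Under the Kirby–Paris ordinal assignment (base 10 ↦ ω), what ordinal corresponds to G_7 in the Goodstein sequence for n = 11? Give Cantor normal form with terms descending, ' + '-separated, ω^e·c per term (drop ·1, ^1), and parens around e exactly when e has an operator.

ω·5 + 1

(0) 11|_3 = 3^2 + 2 ↦ 4^2 + 2|_4 = 18 ⇒ 17
(1) 17|_4 = 4^2 + 1 ↦ 5^2 + 1|_5 = 26 ⇒ 25
(2) 25|_5 = 5^2 ↦ 6^2|_6 = 36 ⇒ 35
(3) 35|_6 = 5·6 + 5 ↦ 5·7 + 5|_7 = 40 ⇒ 39
(4) 39|_7 = 5·7 + 4 ↦ 5·8 + 4|_8 = 44 ⇒ 43
(5) 43|_8 = 5·8 + 3 ↦ 5·9 + 3|_9 = 48 ⇒ 47
(6) 47|_9 = 5·9 + 2 ↦ 5·10 + 2|_10 = 52 ⇒ 51
(7) 51|_10 = 5·10 + 1 ↦ 5·11 + 1|_11 = 56 ⇒ 55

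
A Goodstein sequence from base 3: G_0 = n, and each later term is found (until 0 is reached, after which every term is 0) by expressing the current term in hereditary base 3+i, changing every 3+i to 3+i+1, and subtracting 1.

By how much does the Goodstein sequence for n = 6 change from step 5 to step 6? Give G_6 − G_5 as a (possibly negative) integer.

[0] 6 ≡ 2·3 (base 3). Lift 4: 8. −1: 7.
[1] 7 ≡ 4 + 3 (base 4). Lift 5: 8. −1: 7.
[2] 7 ≡ 5 + 2 (base 5). Lift 6: 8. −1: 7.
[3] 7 ≡ 6 + 1 (base 6). Lift 7: 8. −1: 7.
[4] 7 ≡ 7 (base 7). Lift 8: 8. −1: 7.
[5] 7 ≡ 7 (base 8). Lift 9: 7. −1: 6.

-1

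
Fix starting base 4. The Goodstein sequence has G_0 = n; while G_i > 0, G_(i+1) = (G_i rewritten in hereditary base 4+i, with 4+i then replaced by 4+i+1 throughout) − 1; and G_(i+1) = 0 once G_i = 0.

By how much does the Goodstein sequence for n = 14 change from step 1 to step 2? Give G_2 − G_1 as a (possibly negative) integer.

base 4: 14 = 3·4 + 2; at 5: 3·5 + 2 = 17; next = 16
base 5: 16 = 3·5 + 1; at 6: 3·6 + 1 = 19; next = 18

2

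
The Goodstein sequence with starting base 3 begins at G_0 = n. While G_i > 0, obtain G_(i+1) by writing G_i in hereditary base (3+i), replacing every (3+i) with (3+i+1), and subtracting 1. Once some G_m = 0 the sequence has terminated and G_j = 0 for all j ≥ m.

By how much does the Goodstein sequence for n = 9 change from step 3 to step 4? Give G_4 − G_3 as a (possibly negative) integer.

2

G_0 = 9. HB_3(9) = 3^2. Bump = 16. G_1 = 15.
G_1 = 15. HB_4(15) = 3·4 + 3. Bump = 18. G_2 = 17.
G_2 = 17. HB_5(17) = 3·5 + 2. Bump = 20. G_3 = 19.
G_3 = 19. HB_6(19) = 3·6 + 1. Bump = 22. G_4 = 21.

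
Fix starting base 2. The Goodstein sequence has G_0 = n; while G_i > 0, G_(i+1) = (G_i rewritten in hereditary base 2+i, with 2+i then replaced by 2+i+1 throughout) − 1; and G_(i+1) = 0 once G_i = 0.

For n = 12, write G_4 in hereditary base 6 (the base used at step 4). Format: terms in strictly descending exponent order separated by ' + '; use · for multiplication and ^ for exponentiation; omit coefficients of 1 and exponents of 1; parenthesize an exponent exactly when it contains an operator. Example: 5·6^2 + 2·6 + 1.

G_0 = 12. HB_2(12) = 2^(2 + 1) + 2^2. Bump = 108. G_1 = 107.
G_1 = 107. HB_3(107) = 3^(3 + 1) + 2·3^2 + 2·3 + 2. Bump = 1066. G_2 = 1065.
G_2 = 1065. HB_4(1065) = 4^(4 + 1) + 2·4^2 + 2·4 + 1. Bump = 15686. G_3 = 15685.
G_3 = 15685. HB_5(15685) = 5^(5 + 1) + 2·5^2 + 2·5. Bump = 280020. G_4 = 280019.

6^(6 + 1) + 2·6^2 + 6 + 5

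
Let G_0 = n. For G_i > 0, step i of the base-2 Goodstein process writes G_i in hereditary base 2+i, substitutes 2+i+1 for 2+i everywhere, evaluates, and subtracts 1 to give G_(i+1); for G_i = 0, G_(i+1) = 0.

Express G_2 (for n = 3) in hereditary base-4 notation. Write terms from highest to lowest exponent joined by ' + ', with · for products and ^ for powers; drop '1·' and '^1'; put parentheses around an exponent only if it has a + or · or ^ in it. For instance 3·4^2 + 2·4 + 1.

3

i=0: 3 = 2 + 1 (b=2); 2→3: 3 + 1 = 4; 4−1 = 3
i=1: 3 = 3 (b=3); 3→4: 4 = 4; 4−1 = 3
i=2: 3 = 3 (b=4); 4→5: 3 = 3; 3−1 = 2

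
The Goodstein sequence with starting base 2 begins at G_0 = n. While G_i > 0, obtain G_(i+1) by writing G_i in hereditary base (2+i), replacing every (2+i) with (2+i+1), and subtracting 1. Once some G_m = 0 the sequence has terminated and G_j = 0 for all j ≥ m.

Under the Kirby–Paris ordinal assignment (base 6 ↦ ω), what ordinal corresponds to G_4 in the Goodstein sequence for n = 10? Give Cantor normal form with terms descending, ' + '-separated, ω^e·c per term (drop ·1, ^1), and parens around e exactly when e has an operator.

ω^ω·5 + ω^5·5 + ω^4·5 + ω^3·5 + ω^2·5 + ω·5 + 5

base 2: 10 = 2^(2 + 1) + 2; at 3: 3^(3 + 1) + 3 = 84; next = 83
base 3: 83 = 3^(3 + 1) + 2; at 4: 4^(4 + 1) + 2 = 1026; next = 1025
base 4: 1025 = 4^(4 + 1) + 1; at 5: 5^(5 + 1) + 1 = 15626; next = 15625
base 5: 15625 = 5^(5 + 1); at 6: 6^(6 + 1) = 279936; next = 279935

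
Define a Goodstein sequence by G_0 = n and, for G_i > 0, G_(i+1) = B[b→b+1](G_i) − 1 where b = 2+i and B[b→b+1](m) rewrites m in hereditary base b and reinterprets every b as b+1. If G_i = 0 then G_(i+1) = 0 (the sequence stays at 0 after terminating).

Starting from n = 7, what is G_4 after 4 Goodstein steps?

G_0=7  [base 2] 2^2 + 2 + 1  →[2↦3]→  3^3 + 3 + 1 = 31  −1 ⇒ G_1=30
G_1=30  [base 3] 3^3 + 3  →[3↦4]→  4^4 + 4 = 260  −1 ⇒ G_2=259
G_2=259  [base 4] 4^4 + 3  →[4↦5]→  5^5 + 3 = 3128  −1 ⇒ G_3=3127
G_3=3127  [base 5] 5^5 + 2  →[5↦6]→  6^6 + 2 = 46658  −1 ⇒ G_4=46657
G_4=46657  [base 6] 6^6 + 1  →[6↦7]→  7^7 + 1 = 823544  −1 ⇒ G_5=823543

46657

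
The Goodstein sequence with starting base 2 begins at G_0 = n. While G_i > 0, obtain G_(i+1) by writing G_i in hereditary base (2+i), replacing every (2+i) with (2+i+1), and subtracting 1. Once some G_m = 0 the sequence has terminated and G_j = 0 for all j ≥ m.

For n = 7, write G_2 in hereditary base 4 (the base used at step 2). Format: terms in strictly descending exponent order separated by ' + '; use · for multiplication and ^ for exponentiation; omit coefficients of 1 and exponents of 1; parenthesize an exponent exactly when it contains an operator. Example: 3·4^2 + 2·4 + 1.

7 —HB2→ 2^2 + 2 + 1 —bump→ 3^3 + 3 + 1 = 31 —(−1)→ 30
30 —HB3→ 3^3 + 3 —bump→ 4^4 + 4 = 260 —(−1)→ 259
259 —HB4→ 4^4 + 3 —bump→ 5^5 + 3 = 3128 —(−1)→ 3127

4^4 + 3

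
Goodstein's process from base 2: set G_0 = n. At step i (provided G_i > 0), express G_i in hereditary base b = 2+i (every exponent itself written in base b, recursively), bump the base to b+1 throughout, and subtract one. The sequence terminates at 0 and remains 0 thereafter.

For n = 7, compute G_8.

77777775

i=0: 7 = 2^2 + 2 + 1 (b=2); 2→3: 3^3 + 3 + 1 = 31; 31−1 = 30
i=1: 30 = 3^3 + 3 (b=3); 3→4: 4^4 + 4 = 260; 260−1 = 259
i=2: 259 = 4^4 + 3 (b=4); 4→5: 5^5 + 3 = 3128; 3128−1 = 3127
i=3: 3127 = 5^5 + 2 (b=5); 5→6: 6^6 + 2 = 46658; 46658−1 = 46657
i=4: 46657 = 6^6 + 1 (b=6); 6→7: 7^7 + 1 = 823544; 823544−1 = 823543
i=5: 823543 = 7^7 (b=7); 7→8: 8^8 = 16777216; 16777216−1 = 16777215
i=6: 16777215 = 7·8^7 + 7·8^6 + 7·8^5 + 7·8^4 + 7·8^3 + 7·8^2 + 7·8 + 7 (b=8); 8→9: 7·9^7 + 7·9^6 + 7·9^5 + 7·9^4 + 7·9^3 + 7·9^2 + 7·9 + 7 = 37665880; 37665880−1 = 37665879
i=7: 37665879 = 7·9^7 + 7·9^6 + 7·9^5 + 7·9^4 + 7·9^3 + 7·9^2 + 7·9 + 6 (b=9); 9→10: 7·10^7 + 7·10^6 + 7·10^5 + 7·10^4 + 7·10^3 + 7·10^2 + 7·10 + 6 = 77777776; 77777776−1 = 77777775
i=8: 77777775 = 7·10^7 + 7·10^6 + 7·10^5 + 7·10^4 + 7·10^3 + 7·10^2 + 7·10 + 5 (b=10); 10→11: 7·11^7 + 7·11^6 + 7·11^5 + 7·11^4 + 7·11^3 + 7·11^2 + 7·11 + 5 = 150051214; 150051214−1 = 150051213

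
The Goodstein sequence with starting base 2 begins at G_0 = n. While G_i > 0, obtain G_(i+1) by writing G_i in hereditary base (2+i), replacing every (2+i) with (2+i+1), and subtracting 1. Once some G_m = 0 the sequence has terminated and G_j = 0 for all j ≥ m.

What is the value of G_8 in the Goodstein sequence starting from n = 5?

3325

5 —HB2→ 2^2 + 1 —bump→ 3^3 + 1 = 28 —(−1)→ 27
27 —HB3→ 3^3 —bump→ 4^4 = 256 —(−1)→ 255
255 —HB4→ 3·4^3 + 3·4^2 + 3·4 + 3 —bump→ 3·5^3 + 3·5^2 + 3·5 + 3 = 468 —(−1)→ 467
467 —HB5→ 3·5^3 + 3·5^2 + 3·5 + 2 —bump→ 3·6^3 + 3·6^2 + 3·6 + 2 = 776 —(−1)→ 775
775 —HB6→ 3·6^3 + 3·6^2 + 3·6 + 1 —bump→ 3·7^3 + 3·7^2 + 3·7 + 1 = 1198 —(−1)→ 1197
1197 —HB7→ 3·7^3 + 3·7^2 + 3·7 —bump→ 3·8^3 + 3·8^2 + 3·8 = 1752 —(−1)→ 1751
1751 —HB8→ 3·8^3 + 3·8^2 + 2·8 + 7 —bump→ 3·9^3 + 3·9^2 + 2·9 + 7 = 2455 —(−1)→ 2454
2454 —HB9→ 3·9^3 + 3·9^2 + 2·9 + 6 —bump→ 3·10^3 + 3·10^2 + 2·10 + 6 = 3326 —(−1)→ 3325
3325 —HB10→ 3·10^3 + 3·10^2 + 2·10 + 5 —bump→ 3·11^3 + 3·11^2 + 2·11 + 5 = 4383 —(−1)→ 4382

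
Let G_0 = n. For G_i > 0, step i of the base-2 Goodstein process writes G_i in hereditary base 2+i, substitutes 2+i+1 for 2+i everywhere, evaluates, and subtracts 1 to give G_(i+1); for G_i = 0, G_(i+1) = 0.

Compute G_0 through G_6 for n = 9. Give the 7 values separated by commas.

9, 81, 1023, 9842, 140743, 2471826, 50333399

[0] 9 ≡ 2^(2 + 1) + 1 (base 2). Lift 3: 82. −1: 81.
[1] 81 ≡ 3^(3 + 1) (base 3). Lift 4: 1024. −1: 1023.
[2] 1023 ≡ 3·4^4 + 3·4^3 + 3·4^2 + 3·4 + 3 (base 4). Lift 5: 9843. −1: 9842.
[3] 9842 ≡ 3·5^5 + 3·5^3 + 3·5^2 + 3·5 + 2 (base 5). Lift 6: 140744. −1: 140743.
[4] 140743 ≡ 3·6^6 + 3·6^3 + 3·6^2 + 3·6 + 1 (base 6). Lift 7: 2471827. −1: 2471826.
[5] 2471826 ≡ 3·7^7 + 3·7^3 + 3·7^2 + 3·7 (base 7). Lift 8: 50333400. −1: 50333399.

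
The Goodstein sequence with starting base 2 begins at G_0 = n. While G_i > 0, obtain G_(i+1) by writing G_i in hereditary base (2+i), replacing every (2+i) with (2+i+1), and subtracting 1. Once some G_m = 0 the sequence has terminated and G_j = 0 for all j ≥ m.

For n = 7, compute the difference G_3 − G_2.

2868

G_0=7  [base 2] 2^2 + 2 + 1  →[2↦3]→  3^3 + 3 + 1 = 31  −1 ⇒ G_1=30
G_1=30  [base 3] 3^3 + 3  →[3↦4]→  4^4 + 4 = 260  −1 ⇒ G_2=259
G_2=259  [base 4] 4^4 + 3  →[4↦5]→  5^5 + 3 = 3128  −1 ⇒ G_3=3127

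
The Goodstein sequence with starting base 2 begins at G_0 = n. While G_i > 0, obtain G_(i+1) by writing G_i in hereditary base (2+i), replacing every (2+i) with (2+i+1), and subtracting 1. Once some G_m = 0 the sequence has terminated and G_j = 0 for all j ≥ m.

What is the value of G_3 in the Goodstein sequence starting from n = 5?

467

G_0 = 5. HB_2(5) = 2^2 + 1. Bump = 28. G_1 = 27.
G_1 = 27. HB_3(27) = 3^3. Bump = 256. G_2 = 255.
G_2 = 255. HB_4(255) = 3·4^3 + 3·4^2 + 3·4 + 3. Bump = 468. G_3 = 467.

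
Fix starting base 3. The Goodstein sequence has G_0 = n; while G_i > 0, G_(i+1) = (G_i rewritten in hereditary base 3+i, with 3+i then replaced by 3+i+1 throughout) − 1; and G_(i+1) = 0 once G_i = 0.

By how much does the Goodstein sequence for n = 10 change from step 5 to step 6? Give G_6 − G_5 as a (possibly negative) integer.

base 3: 10 = 3^2 + 1; at 4: 4^2 + 1 = 17; next = 16
base 4: 16 = 4^2; at 5: 5^2 = 25; next = 24
base 5: 24 = 4·5 + 4; at 6: 4·6 + 4 = 28; next = 27
base 6: 27 = 4·6 + 3; at 7: 4·7 + 3 = 31; next = 30
base 7: 30 = 4·7 + 2; at 8: 4·8 + 2 = 34; next = 33
base 8: 33 = 4·8 + 1; at 9: 4·9 + 1 = 37; next = 36

3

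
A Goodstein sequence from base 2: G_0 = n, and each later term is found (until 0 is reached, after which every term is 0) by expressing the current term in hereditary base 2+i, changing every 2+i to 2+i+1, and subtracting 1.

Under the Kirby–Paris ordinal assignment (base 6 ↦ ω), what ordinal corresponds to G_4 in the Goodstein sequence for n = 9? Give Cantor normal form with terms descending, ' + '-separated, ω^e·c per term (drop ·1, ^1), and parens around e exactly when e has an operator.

(0) 9|_2 = 2^(2 + 1) + 1 ↦ 3^(3 + 1) + 1|_3 = 82 ⇒ 81
(1) 81|_3 = 3^(3 + 1) ↦ 4^(4 + 1)|_4 = 1024 ⇒ 1023
(2) 1023|_4 = 3·4^4 + 3·4^3 + 3·4^2 + 3·4 + 3 ↦ 3·5^5 + 3·5^3 + 3·5^2 + 3·5 + 3|_5 = 9843 ⇒ 9842
(3) 9842|_5 = 3·5^5 + 3·5^3 + 3·5^2 + 3·5 + 2 ↦ 3·6^6 + 3·6^3 + 3·6^2 + 3·6 + 2|_6 = 140744 ⇒ 140743

ω^ω·3 + ω^3·3 + ω^2·3 + ω·3 + 1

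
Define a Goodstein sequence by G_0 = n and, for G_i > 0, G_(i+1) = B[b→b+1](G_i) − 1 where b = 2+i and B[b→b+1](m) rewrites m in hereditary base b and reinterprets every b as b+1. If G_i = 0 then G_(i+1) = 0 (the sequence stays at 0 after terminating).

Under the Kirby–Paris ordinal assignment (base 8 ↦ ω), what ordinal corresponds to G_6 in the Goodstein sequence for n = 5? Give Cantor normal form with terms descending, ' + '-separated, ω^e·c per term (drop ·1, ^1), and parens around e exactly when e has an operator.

ω^3·3 + ω^2·3 + ω·2 + 7

G_0=5  [base 2] 2^2 + 1  →[2↦3]→  3^3 + 1 = 28  −1 ⇒ G_1=27
G_1=27  [base 3] 3^3  →[3↦4]→  4^4 = 256  −1 ⇒ G_2=255
G_2=255  [base 4] 3·4^3 + 3·4^2 + 3·4 + 3  →[4↦5]→  3·5^3 + 3·5^2 + 3·5 + 3 = 468  −1 ⇒ G_3=467
G_3=467  [base 5] 3·5^3 + 3·5^2 + 3·5 + 2  →[5↦6]→  3·6^3 + 3·6^2 + 3·6 + 2 = 776  −1 ⇒ G_4=775
G_4=775  [base 6] 3·6^3 + 3·6^2 + 3·6 + 1  →[6↦7]→  3·7^3 + 3·7^2 + 3·7 + 1 = 1198  −1 ⇒ G_5=1197
G_5=1197  [base 7] 3·7^3 + 3·7^2 + 3·7  →[7↦8]→  3·8^3 + 3·8^2 + 3·8 = 1752  −1 ⇒ G_6=1751
G_6=1751  [base 8] 3·8^3 + 3·8^2 + 2·8 + 7  →[8↦9]→  3·9^3 + 3·9^2 + 2·9 + 7 = 2455  −1 ⇒ G_7=2454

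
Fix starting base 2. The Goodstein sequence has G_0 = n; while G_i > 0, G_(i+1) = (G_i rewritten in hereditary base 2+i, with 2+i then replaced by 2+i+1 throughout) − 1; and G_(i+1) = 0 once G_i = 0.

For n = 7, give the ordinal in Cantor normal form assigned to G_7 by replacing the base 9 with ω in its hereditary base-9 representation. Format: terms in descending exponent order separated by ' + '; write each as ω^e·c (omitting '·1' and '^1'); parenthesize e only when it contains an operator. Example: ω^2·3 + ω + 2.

ω^7·7 + ω^6·7 + ω^5·7 + ω^4·7 + ω^3·7 + ω^2·7 + ω·7 + 6

i=0: 7 = 2^2 + 2 + 1 (b=2); 2→3: 3^3 + 3 + 1 = 31; 31−1 = 30
i=1: 30 = 3^3 + 3 (b=3); 3→4: 4^4 + 4 = 260; 260−1 = 259
i=2: 259 = 4^4 + 3 (b=4); 4→5: 5^5 + 3 = 3128; 3128−1 = 3127
i=3: 3127 = 5^5 + 2 (b=5); 5→6: 6^6 + 2 = 46658; 46658−1 = 46657
i=4: 46657 = 6^6 + 1 (b=6); 6→7: 7^7 + 1 = 823544; 823544−1 = 823543
i=5: 823543 = 7^7 (b=7); 7→8: 8^8 = 16777216; 16777216−1 = 16777215
i=6: 16777215 = 7·8^7 + 7·8^6 + 7·8^5 + 7·8^4 + 7·8^3 + 7·8^2 + 7·8 + 7 (b=8); 8→9: 7·9^7 + 7·9^6 + 7·9^5 + 7·9^4 + 7·9^3 + 7·9^2 + 7·9 + 7 = 37665880; 37665880−1 = 37665879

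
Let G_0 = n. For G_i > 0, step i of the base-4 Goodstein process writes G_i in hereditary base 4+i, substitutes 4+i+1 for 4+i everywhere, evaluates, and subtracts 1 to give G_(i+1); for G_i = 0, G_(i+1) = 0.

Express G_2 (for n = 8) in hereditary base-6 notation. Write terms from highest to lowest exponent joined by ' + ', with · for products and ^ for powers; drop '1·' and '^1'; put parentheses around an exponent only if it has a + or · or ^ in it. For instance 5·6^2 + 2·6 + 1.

6 + 3

G_0=8  [base 4] 2·4  →[4↦5]→  2·5 = 10  −1 ⇒ G_1=9
G_1=9  [base 5] 5 + 4  →[5↦6]→  6 + 4 = 10  −1 ⇒ G_2=9
G_2=9  [base 6] 6 + 3  →[6↦7]→  7 + 3 = 10  −1 ⇒ G_3=9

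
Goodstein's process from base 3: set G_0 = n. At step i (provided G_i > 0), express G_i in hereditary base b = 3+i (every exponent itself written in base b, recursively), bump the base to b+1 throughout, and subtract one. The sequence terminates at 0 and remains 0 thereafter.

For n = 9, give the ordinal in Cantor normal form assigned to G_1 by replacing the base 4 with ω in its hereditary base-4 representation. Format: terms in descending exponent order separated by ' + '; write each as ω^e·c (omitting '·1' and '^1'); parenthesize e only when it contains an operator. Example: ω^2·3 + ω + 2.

9 —HB3→ 3^2 —bump→ 4^2 = 16 —(−1)→ 15
15 —HB4→ 3·4 + 3 —bump→ 3·5 + 3 = 18 —(−1)→ 17

ω·3 + 3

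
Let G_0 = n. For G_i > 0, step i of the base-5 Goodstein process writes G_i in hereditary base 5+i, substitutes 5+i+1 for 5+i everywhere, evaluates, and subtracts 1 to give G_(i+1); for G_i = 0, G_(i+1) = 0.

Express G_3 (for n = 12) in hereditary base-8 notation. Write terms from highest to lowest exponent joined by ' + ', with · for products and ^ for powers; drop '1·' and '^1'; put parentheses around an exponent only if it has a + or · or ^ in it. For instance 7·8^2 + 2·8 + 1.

base 5: 12 = 2·5 + 2; at 6: 2·6 + 2 = 14; next = 13
base 6: 13 = 2·6 + 1; at 7: 2·7 + 1 = 15; next = 14
base 7: 14 = 2·7; at 8: 2·8 = 16; next = 15
base 8: 15 = 8 + 7; at 9: 9 + 7 = 16; next = 15

8 + 7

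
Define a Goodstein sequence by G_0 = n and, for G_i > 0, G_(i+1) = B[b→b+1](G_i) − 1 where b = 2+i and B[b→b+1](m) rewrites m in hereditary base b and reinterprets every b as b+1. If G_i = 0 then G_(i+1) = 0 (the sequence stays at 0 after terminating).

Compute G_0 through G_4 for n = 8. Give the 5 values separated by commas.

i=0: 8 = 2^(2 + 1) (b=2); 2→3: 3^(3 + 1) = 81; 81−1 = 80
i=1: 80 = 2·3^3 + 2·3^2 + 2·3 + 2 (b=3); 3→4: 2·4^4 + 2·4^2 + 2·4 + 2 = 554; 554−1 = 553
i=2: 553 = 2·4^4 + 2·4^2 + 2·4 + 1 (b=4); 4→5: 2·5^5 + 2·5^2 + 2·5 + 1 = 6311; 6311−1 = 6310
i=3: 6310 = 2·5^5 + 2·5^2 + 2·5 (b=5); 5→6: 2·6^6 + 2·6^2 + 2·6 = 93396; 93396−1 = 93395

8, 80, 553, 6310, 93395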